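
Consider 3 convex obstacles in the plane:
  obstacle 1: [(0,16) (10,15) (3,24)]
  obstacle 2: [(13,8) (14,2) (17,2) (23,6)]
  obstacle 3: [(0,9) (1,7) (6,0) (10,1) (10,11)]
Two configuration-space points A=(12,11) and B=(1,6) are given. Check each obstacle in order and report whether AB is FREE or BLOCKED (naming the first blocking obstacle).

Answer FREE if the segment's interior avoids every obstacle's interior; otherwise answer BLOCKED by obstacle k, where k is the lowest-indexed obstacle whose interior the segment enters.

Obstacle 1 [(0,16) (10,15) (3,24)]:
  edge (0,16)–(10,15): clear
  edge (10,15)–(3,24): clear
  edge (3,24)–(0,16): clear
  midpoint (13/2,17/2) outside
  → clear
Obstacle 2 [(13,8) (14,2) (17,2) (23,6)]:
  edge (13,8)–(14,2): clear
  edge (14,2)–(17,2): clear
  edge (17,2)–(23,6): clear
  edge (23,6)–(13,8): clear
  midpoint (13/2,17/2) outside
  → clear
Obstacle 3 [(0,9) (1,7) (6,0) (10,1) (10,11)]:
  edge (0,9)–(1,7): clear
  edge (1,7)–(6,0): crosses AB
  edge (6,0)–(10,1): clear
  edge (10,1)–(10,11): crosses AB
  edge (10,11)–(0,9): clear
  → BLOCKED

BLOCKED by obstacle 3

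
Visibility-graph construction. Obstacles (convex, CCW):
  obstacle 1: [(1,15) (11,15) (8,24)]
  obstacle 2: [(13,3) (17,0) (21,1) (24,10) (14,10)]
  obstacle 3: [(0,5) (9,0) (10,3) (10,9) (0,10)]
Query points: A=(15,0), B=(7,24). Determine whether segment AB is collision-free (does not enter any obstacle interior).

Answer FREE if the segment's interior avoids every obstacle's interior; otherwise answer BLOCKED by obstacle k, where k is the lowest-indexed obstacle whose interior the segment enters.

Obstacle 1 [(1,15) (11,15) (8,24)]:
  edge (1,15)–(11,15): crosses AB
  edge (11,15)–(8,24): clear
  edge (8,24)–(1,15): crosses AB
  → BLOCKED
Obstacle 2 [(13,3) (17,0) (21,1) (24,10) (14,10)]:
  edge (13,3)–(17,0): crosses AB
  edge (17,0)–(21,1): clear
  edge (21,1)–(24,10): clear
  edge (24,10)–(14,10): clear
  edge (14,10)–(13,3): crosses AB
  → BLOCKED
Obstacle 3 [(0,5) (9,0) (10,3) (10,9) (0,10)]:
  edge (0,5)–(9,0): clear
  edge (9,0)–(10,3): clear
  edge (10,3)–(10,9): clear
  edge (10,9)–(0,10): clear
  edge (0,10)–(0,5): clear
  midpoint (11,12) outside
  → clear

BLOCKED by obstacle 1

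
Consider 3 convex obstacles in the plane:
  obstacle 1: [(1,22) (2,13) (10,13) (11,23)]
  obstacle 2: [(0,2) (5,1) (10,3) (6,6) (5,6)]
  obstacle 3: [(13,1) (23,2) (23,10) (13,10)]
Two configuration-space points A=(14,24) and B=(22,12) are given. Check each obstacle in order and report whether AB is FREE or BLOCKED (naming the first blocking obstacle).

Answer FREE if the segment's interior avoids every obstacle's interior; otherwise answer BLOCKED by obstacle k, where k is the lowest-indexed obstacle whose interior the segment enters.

FREE

Obstacle 1 [(1,22) (2,13) (10,13) (11,23)]:
  edge (1,22)–(2,13): clear
  edge (2,13)–(10,13): clear
  edge (10,13)–(11,23): clear
  edge (11,23)–(1,22): clear
  midpoint (18,18) outside
  → clear
Obstacle 2 [(0,2) (5,1) (10,3) (6,6) (5,6)]:
  edge (0,2)–(5,1): clear
  edge (5,1)–(10,3): clear
  edge (10,3)–(6,6): clear
  edge (6,6)–(5,6): clear
  edge (5,6)–(0,2): clear
  midpoint (18,18) outside
  → clear
Obstacle 3 [(13,1) (23,2) (23,10) (13,10)]:
  edge (13,1)–(23,2): clear
  edge (23,2)–(23,10): clear
  edge (23,10)–(13,10): clear
  edge (13,10)–(13,1): clear
  midpoint (18,18) outside
  → clear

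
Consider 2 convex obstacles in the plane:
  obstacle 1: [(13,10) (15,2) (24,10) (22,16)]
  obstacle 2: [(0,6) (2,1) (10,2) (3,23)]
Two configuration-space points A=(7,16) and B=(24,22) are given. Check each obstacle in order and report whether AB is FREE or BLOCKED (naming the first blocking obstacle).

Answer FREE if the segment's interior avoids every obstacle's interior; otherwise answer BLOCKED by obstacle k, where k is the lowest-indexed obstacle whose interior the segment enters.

Obstacle 1 [(13,10) (15,2) (24,10) (22,16)]:
  edge (13,10)–(15,2): clear
  edge (15,2)–(24,10): clear
  edge (24,10)–(22,16): clear
  edge (22,16)–(13,10): clear
  midpoint (31/2,19) outside
  → clear
Obstacle 2 [(0,6) (2,1) (10,2) (3,23)]:
  edge (0,6)–(2,1): clear
  edge (2,1)–(10,2): clear
  edge (10,2)–(3,23): clear
  edge (3,23)–(0,6): clear
  midpoint (31/2,19) outside
  → clear

FREE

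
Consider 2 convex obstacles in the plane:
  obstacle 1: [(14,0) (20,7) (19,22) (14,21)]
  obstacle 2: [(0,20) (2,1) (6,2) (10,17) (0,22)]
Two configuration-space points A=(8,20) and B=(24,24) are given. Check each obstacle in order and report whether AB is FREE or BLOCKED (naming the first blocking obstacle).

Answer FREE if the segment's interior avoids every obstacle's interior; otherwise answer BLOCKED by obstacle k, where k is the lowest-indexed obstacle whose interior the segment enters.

Obstacle 1 [(14,0) (20,7) (19,22) (14,21)]:
  edge (14,0)–(20,7): clear
  edge (20,7)–(19,22): clear
  edge (19,22)–(14,21): clear
  edge (14,21)–(14,0): clear
  midpoint (16,22) outside
  → clear
Obstacle 2 [(0,20) (2,1) (6,2) (10,17) (0,22)]:
  edge (0,20)–(2,1): clear
  edge (2,1)–(6,2): clear
  edge (6,2)–(10,17): clear
  edge (10,17)–(0,22): clear
  edge (0,22)–(0,20): clear
  midpoint (16,22) outside
  → clear

FREE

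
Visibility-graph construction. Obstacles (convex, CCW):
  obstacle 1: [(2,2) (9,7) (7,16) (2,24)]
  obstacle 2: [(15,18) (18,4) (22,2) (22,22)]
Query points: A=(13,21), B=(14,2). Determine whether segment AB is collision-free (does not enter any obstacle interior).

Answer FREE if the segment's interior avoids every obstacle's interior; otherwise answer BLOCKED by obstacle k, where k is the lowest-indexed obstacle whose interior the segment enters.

Obstacle 1 [(2,2) (9,7) (7,16) (2,24)]:
  edge (2,2)–(9,7): clear
  edge (9,7)–(7,16): clear
  edge (7,16)–(2,24): clear
  edge (2,24)–(2,2): clear
  midpoint (27/2,23/2) outside
  → clear
Obstacle 2 [(15,18) (18,4) (22,2) (22,22)]:
  edge (15,18)–(18,4): clear
  edge (18,4)–(22,2): clear
  edge (22,2)–(22,22): clear
  edge (22,22)–(15,18): clear
  midpoint (27/2,23/2) outside
  → clear

FREE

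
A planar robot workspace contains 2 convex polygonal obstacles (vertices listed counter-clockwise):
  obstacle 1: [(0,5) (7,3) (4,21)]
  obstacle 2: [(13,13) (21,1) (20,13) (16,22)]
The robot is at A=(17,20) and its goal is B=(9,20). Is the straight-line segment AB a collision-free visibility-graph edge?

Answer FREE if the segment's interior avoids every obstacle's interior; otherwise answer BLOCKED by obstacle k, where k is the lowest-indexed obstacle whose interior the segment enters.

BLOCKED by obstacle 2

Obstacle 1 [(0,5) (7,3) (4,21)]:
  edge (0,5)–(7,3): clear
  edge (7,3)–(4,21): clear
  edge (4,21)–(0,5): clear
  midpoint (13,20) outside
  → clear
Obstacle 2 [(13,13) (21,1) (20,13) (16,22)]:
  edge (13,13)–(21,1): clear
  edge (21,1)–(20,13): clear
  edge (20,13)–(16,22): crosses AB
  edge (16,22)–(13,13): crosses AB
  → BLOCKED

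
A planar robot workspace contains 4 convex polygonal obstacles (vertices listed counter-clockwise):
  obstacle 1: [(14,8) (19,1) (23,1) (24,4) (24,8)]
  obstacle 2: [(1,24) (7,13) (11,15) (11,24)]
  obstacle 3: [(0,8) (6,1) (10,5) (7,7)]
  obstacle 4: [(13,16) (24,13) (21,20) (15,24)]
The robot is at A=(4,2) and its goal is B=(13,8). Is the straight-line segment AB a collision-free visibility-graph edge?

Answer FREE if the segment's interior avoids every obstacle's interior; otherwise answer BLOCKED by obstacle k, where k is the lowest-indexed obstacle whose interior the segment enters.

Obstacle 1 [(14,8) (19,1) (23,1) (24,4) (24,8)]:
  edge (14,8)–(19,1): clear
  edge (19,1)–(23,1): clear
  edge (23,1)–(24,4): clear
  edge (24,4)–(24,8): clear
  edge (24,8)–(14,8): clear
  midpoint (17/2,5) outside
  → clear
Obstacle 2 [(1,24) (7,13) (11,15) (11,24)]:
  edge (1,24)–(7,13): clear
  edge (7,13)–(11,15): clear
  edge (11,15)–(11,24): clear
  edge (11,24)–(1,24): clear
  midpoint (17/2,5) outside
  → clear
Obstacle 3 [(0,8) (6,1) (10,5) (7,7)]:
  edge (0,8)–(6,1): crosses AB
  edge (6,1)–(10,5): clear
  edge (10,5)–(7,7): crosses AB
  edge (7,7)–(0,8): clear
  → BLOCKED
Obstacle 4 [(13,16) (24,13) (21,20) (15,24)]:
  edge (13,16)–(24,13): clear
  edge (24,13)–(21,20): clear
  edge (21,20)–(15,24): clear
  edge (15,24)–(13,16): clear
  midpoint (17/2,5) outside
  → clear

BLOCKED by obstacle 3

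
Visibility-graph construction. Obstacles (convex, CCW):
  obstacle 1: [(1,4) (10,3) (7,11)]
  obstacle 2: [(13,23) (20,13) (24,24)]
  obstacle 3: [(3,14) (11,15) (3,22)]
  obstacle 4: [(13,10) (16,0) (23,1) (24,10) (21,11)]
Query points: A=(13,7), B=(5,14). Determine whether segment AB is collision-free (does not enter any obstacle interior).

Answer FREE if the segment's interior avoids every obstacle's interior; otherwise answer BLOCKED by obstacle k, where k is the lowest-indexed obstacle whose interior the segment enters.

FREE

Obstacle 1 [(1,4) (10,3) (7,11)]:
  edge (1,4)–(10,3): clear
  edge (10,3)–(7,11): clear
  edge (7,11)–(1,4): clear
  midpoint (9,21/2) outside
  → clear
Obstacle 2 [(13,23) (20,13) (24,24)]:
  edge (13,23)–(20,13): clear
  edge (20,13)–(24,24): clear
  edge (24,24)–(13,23): clear
  midpoint (9,21/2) outside
  → clear
Obstacle 3 [(3,14) (11,15) (3,22)]:
  edge (3,14)–(11,15): clear
  edge (11,15)–(3,22): clear
  edge (3,22)–(3,14): clear
  midpoint (9,21/2) outside
  → clear
Obstacle 4 [(13,10) (16,0) (23,1) (24,10) (21,11)]:
  edge (13,10)–(16,0): clear
  edge (16,0)–(23,1): clear
  edge (23,1)–(24,10): clear
  edge (24,10)–(21,11): clear
  edge (21,11)–(13,10): clear
  midpoint (9,21/2) outside
  → clear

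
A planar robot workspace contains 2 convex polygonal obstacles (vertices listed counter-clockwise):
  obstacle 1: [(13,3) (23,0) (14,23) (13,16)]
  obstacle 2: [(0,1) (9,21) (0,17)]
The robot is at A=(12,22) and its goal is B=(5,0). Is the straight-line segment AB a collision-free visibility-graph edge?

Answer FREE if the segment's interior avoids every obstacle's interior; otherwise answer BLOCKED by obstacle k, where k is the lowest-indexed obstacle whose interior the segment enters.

FREE

Obstacle 1 [(13,3) (23,0) (14,23) (13,16)]:
  edge (13,3)–(23,0): clear
  edge (23,0)–(14,23): clear
  edge (14,23)–(13,16): clear
  edge (13,16)–(13,3): clear
  midpoint (17/2,11) outside
  → clear
Obstacle 2 [(0,1) (9,21) (0,17)]:
  edge (0,1)–(9,21): clear
  edge (9,21)–(0,17): clear
  edge (0,17)–(0,1): clear
  midpoint (17/2,11) outside
  → clear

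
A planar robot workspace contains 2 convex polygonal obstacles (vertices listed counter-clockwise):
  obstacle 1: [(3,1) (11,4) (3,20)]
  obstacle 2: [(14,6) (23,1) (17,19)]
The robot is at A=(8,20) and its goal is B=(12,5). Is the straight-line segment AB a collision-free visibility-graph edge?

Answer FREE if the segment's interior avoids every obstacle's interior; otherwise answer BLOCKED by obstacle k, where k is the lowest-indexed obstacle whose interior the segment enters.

FREE

Obstacle 1 [(3,1) (11,4) (3,20)]:
  edge (3,1)–(11,4): clear
  edge (11,4)–(3,20): clear
  edge (3,20)–(3,1): clear
  midpoint (10,25/2) outside
  → clear
Obstacle 2 [(14,6) (23,1) (17,19)]:
  edge (14,6)–(23,1): clear
  edge (23,1)–(17,19): clear
  edge (17,19)–(14,6): clear
  midpoint (10,25/2) outside
  → clear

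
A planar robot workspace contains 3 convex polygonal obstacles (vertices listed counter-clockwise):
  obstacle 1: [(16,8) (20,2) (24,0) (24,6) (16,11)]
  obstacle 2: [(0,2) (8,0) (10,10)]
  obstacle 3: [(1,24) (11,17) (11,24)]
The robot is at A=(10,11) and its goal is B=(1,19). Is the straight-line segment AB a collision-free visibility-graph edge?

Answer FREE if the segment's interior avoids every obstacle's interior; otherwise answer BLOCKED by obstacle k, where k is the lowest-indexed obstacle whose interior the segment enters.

FREE

Obstacle 1 [(16,8) (20,2) (24,0) (24,6) (16,11)]:
  edge (16,8)–(20,2): clear
  edge (20,2)–(24,0): clear
  edge (24,0)–(24,6): clear
  edge (24,6)–(16,11): clear
  edge (16,11)–(16,8): clear
  midpoint (11/2,15) outside
  → clear
Obstacle 2 [(0,2) (8,0) (10,10)]:
  edge (0,2)–(8,0): clear
  edge (8,0)–(10,10): clear
  edge (10,10)–(0,2): clear
  midpoint (11/2,15) outside
  → clear
Obstacle 3 [(1,24) (11,17) (11,24)]:
  edge (1,24)–(11,17): clear
  edge (11,17)–(11,24): clear
  edge (11,24)–(1,24): clear
  midpoint (11/2,15) outside
  → clear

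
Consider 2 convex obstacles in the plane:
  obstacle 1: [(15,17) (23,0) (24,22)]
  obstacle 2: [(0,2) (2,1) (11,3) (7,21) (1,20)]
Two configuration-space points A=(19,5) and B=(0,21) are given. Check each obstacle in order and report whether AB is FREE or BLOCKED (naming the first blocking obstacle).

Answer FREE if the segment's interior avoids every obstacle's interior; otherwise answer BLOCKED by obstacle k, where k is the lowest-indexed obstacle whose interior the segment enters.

BLOCKED by obstacle 2

Obstacle 1 [(15,17) (23,0) (24,22)]:
  edge (15,17)–(23,0): clear
  edge (23,0)–(24,22): clear
  edge (24,22)–(15,17): clear
  midpoint (19/2,13) outside
  → clear
Obstacle 2 [(0,2) (2,1) (11,3) (7,21) (1,20)]:
  edge (0,2)–(2,1): clear
  edge (2,1)–(11,3): clear
  edge (11,3)–(7,21): crosses AB
  edge (7,21)–(1,20): crosses AB
  edge (1,20)–(0,2): clear
  → BLOCKED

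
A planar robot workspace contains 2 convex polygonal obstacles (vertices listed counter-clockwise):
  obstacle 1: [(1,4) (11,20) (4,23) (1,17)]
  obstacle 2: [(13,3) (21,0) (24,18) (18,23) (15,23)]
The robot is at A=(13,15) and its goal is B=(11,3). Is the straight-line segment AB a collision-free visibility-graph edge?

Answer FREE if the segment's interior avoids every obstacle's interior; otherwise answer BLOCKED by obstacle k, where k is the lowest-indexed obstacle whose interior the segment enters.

FREE

Obstacle 1 [(1,4) (11,20) (4,23) (1,17)]:
  edge (1,4)–(11,20): clear
  edge (11,20)–(4,23): clear
  edge (4,23)–(1,17): clear
  edge (1,17)–(1,4): clear
  midpoint (12,9) outside
  → clear
Obstacle 2 [(13,3) (21,0) (24,18) (18,23) (15,23)]:
  edge (13,3)–(21,0): clear
  edge (21,0)–(24,18): clear
  edge (24,18)–(18,23): clear
  edge (18,23)–(15,23): clear
  edge (15,23)–(13,3): clear
  midpoint (12,9) outside
  → clear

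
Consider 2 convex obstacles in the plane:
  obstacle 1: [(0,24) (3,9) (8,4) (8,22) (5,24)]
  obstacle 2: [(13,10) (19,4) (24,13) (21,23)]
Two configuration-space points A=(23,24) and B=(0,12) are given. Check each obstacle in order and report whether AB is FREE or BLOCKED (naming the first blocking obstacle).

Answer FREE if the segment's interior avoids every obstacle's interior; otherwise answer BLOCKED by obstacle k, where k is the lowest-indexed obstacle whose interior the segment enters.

Obstacle 1 [(0,24) (3,9) (8,4) (8,22) (5,24)]:
  edge (0,24)–(3,9): crosses AB
  edge (3,9)–(8,4): clear
  edge (8,4)–(8,22): crosses AB
  edge (8,22)–(5,24): clear
  edge (5,24)–(0,24): clear
  → BLOCKED
Obstacle 2 [(13,10) (19,4) (24,13) (21,23)]:
  edge (13,10)–(19,4): clear
  edge (19,4)–(24,13): clear
  edge (24,13)–(21,23): crosses AB
  edge (21,23)–(13,10): crosses AB
  → BLOCKED

BLOCKED by obstacle 1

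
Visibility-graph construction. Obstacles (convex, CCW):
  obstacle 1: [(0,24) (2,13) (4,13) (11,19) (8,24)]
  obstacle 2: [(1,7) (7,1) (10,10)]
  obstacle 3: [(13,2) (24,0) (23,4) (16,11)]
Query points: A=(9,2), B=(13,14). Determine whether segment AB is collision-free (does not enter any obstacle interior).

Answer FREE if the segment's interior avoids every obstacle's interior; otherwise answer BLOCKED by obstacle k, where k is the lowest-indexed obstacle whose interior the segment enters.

Obstacle 1 [(0,24) (2,13) (4,13) (11,19) (8,24)]:
  edge (0,24)–(2,13): clear
  edge (2,13)–(4,13): clear
  edge (4,13)–(11,19): clear
  edge (11,19)–(8,24): clear
  edge (8,24)–(0,24): clear
  midpoint (11,8) outside
  → clear
Obstacle 2 [(1,7) (7,1) (10,10)]:
  edge (1,7)–(7,1): clear
  edge (7,1)–(10,10): clear
  edge (10,10)–(1,7): clear
  midpoint (11,8) outside
  → clear
Obstacle 3 [(13,2) (24,0) (23,4) (16,11)]:
  edge (13,2)–(24,0): clear
  edge (24,0)–(23,4): clear
  edge (23,4)–(16,11): clear
  edge (16,11)–(13,2): clear
  midpoint (11,8) outside
  → clear

FREE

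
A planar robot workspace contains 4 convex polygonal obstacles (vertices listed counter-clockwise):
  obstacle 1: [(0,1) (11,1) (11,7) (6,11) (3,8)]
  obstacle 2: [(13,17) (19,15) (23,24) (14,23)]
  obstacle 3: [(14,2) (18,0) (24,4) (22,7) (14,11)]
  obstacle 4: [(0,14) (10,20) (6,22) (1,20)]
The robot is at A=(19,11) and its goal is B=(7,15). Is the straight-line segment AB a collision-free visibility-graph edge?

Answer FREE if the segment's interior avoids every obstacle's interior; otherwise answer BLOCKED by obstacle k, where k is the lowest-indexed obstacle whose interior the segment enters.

Obstacle 1 [(0,1) (11,1) (11,7) (6,11) (3,8)]:
  edge (0,1)–(11,1): clear
  edge (11,1)–(11,7): clear
  edge (11,7)–(6,11): clear
  edge (6,11)–(3,8): clear
  edge (3,8)–(0,1): clear
  midpoint (13,13) outside
  → clear
Obstacle 2 [(13,17) (19,15) (23,24) (14,23)]:
  edge (13,17)–(19,15): clear
  edge (19,15)–(23,24): clear
  edge (23,24)–(14,23): clear
  edge (14,23)–(13,17): clear
  midpoint (13,13) outside
  → clear
Obstacle 3 [(14,2) (18,0) (24,4) (22,7) (14,11)]:
  edge (14,2)–(18,0): clear
  edge (18,0)–(24,4): clear
  edge (24,4)–(22,7): clear
  edge (22,7)–(14,11): clear
  edge (14,11)–(14,2): clear
  midpoint (13,13) outside
  → clear
Obstacle 4 [(0,14) (10,20) (6,22) (1,20)]:
  edge (0,14)–(10,20): clear
  edge (10,20)–(6,22): clear
  edge (6,22)–(1,20): clear
  edge (1,20)–(0,14): clear
  midpoint (13,13) outside
  → clear

FREE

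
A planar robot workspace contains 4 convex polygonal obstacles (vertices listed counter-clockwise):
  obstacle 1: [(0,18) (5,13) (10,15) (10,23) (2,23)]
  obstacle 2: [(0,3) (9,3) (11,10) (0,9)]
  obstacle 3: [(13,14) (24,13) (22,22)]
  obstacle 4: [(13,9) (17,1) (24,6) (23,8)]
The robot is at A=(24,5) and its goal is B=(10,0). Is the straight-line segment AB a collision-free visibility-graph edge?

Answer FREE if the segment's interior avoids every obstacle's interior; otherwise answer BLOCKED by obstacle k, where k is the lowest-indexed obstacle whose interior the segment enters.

BLOCKED by obstacle 4

Obstacle 1 [(0,18) (5,13) (10,15) (10,23) (2,23)]:
  edge (0,18)–(5,13): clear
  edge (5,13)–(10,15): clear
  edge (10,15)–(10,23): clear
  edge (10,23)–(2,23): clear
  edge (2,23)–(0,18): clear
  midpoint (17,5/2) outside
  → clear
Obstacle 2 [(0,3) (9,3) (11,10) (0,9)]:
  edge (0,3)–(9,3): clear
  edge (9,3)–(11,10): clear
  edge (11,10)–(0,9): clear
  edge (0,9)–(0,3): clear
  midpoint (17,5/2) outside
  → clear
Obstacle 3 [(13,14) (24,13) (22,22)]:
  edge (13,14)–(24,13): clear
  edge (24,13)–(22,22): clear
  edge (22,22)–(13,14): clear
  midpoint (17,5/2) outside
  → clear
Obstacle 4 [(13,9) (17,1) (24,6) (23,8)]:
  edge (13,9)–(17,1): crosses AB
  edge (17,1)–(24,6): crosses AB
  edge (24,6)–(23,8): clear
  edge (23,8)–(13,9): clear
  → BLOCKED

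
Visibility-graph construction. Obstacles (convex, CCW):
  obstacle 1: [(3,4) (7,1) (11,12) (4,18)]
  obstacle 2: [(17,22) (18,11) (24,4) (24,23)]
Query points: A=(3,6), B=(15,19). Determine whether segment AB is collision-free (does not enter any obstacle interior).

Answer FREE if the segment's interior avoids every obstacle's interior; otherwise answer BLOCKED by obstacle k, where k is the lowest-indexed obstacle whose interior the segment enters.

BLOCKED by obstacle 1

Obstacle 1 [(3,4) (7,1) (11,12) (4,18)]:
  edge (3,4)–(7,1): clear
  edge (7,1)–(11,12): clear
  edge (11,12)–(4,18): crosses AB
  edge (4,18)–(3,4): crosses AB
  → BLOCKED
Obstacle 2 [(17,22) (18,11) (24,4) (24,23)]:
  edge (17,22)–(18,11): clear
  edge (18,11)–(24,4): clear
  edge (24,4)–(24,23): clear
  edge (24,23)–(17,22): clear
  midpoint (9,25/2) outside
  → clear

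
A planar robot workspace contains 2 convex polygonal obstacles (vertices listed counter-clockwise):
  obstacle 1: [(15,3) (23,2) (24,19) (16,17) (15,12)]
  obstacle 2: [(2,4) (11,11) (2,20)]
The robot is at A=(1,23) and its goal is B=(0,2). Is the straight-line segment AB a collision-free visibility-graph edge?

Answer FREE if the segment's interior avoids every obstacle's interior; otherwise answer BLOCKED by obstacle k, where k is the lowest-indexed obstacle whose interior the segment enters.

FREE

Obstacle 1 [(15,3) (23,2) (24,19) (16,17) (15,12)]:
  edge (15,3)–(23,2): clear
  edge (23,2)–(24,19): clear
  edge (24,19)–(16,17): clear
  edge (16,17)–(15,12): clear
  edge (15,12)–(15,3): clear
  midpoint (1/2,25/2) outside
  → clear
Obstacle 2 [(2,4) (11,11) (2,20)]:
  edge (2,4)–(11,11): clear
  edge (11,11)–(2,20): clear
  edge (2,20)–(2,4): clear
  midpoint (1/2,25/2) outside
  → clear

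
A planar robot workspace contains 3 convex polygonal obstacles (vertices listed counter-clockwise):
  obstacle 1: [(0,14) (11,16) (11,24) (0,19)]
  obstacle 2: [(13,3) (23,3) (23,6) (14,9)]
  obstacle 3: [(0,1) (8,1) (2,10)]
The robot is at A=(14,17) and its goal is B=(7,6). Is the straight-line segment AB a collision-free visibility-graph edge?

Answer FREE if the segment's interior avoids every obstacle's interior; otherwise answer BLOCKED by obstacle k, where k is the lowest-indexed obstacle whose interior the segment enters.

FREE

Obstacle 1 [(0,14) (11,16) (11,24) (0,19)]:
  edge (0,14)–(11,16): clear
  edge (11,16)–(11,24): clear
  edge (11,24)–(0,19): clear
  edge (0,19)–(0,14): clear
  midpoint (21/2,23/2) outside
  → clear
Obstacle 2 [(13,3) (23,3) (23,6) (14,9)]:
  edge (13,3)–(23,3): clear
  edge (23,3)–(23,6): clear
  edge (23,6)–(14,9): clear
  edge (14,9)–(13,3): clear
  midpoint (21/2,23/2) outside
  → clear
Obstacle 3 [(0,1) (8,1) (2,10)]:
  edge (0,1)–(8,1): clear
  edge (8,1)–(2,10): clear
  edge (2,10)–(0,1): clear
  midpoint (21/2,23/2) outside
  → clear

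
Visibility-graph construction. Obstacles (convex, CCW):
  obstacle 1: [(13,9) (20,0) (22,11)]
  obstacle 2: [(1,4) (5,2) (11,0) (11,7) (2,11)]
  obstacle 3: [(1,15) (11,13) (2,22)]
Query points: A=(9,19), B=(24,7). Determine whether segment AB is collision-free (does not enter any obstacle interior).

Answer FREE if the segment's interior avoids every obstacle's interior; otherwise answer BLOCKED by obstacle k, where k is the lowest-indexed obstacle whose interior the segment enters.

BLOCKED by obstacle 1

Obstacle 1 [(13,9) (20,0) (22,11)]:
  edge (13,9)–(20,0): clear
  edge (20,0)–(22,11): crosses AB
  edge (22,11)–(13,9): crosses AB
  → BLOCKED
Obstacle 2 [(1,4) (5,2) (11,0) (11,7) (2,11)]:
  edge (1,4)–(5,2): clear
  edge (5,2)–(11,0): clear
  edge (11,0)–(11,7): clear
  edge (11,7)–(2,11): clear
  edge (2,11)–(1,4): clear
  midpoint (33/2,13) outside
  → clear
Obstacle 3 [(1,15) (11,13) (2,22)]:
  edge (1,15)–(11,13): clear
  edge (11,13)–(2,22): clear
  edge (2,22)–(1,15): clear
  midpoint (33/2,13) outside
  → clear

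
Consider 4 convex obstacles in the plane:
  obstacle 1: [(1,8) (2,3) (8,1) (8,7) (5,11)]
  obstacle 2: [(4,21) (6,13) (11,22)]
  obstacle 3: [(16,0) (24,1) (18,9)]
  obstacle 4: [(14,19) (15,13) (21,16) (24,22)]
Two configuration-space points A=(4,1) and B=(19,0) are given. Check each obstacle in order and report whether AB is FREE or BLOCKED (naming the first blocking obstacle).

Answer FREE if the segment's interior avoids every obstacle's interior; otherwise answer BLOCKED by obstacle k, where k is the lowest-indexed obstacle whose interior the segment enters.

BLOCKED by obstacle 3

Obstacle 1 [(1,8) (2,3) (8,1) (8,7) (5,11)]:
  edge (1,8)–(2,3): clear
  edge (2,3)–(8,1): clear
  edge (8,1)–(8,7): clear
  edge (8,7)–(5,11): clear
  edge (5,11)–(1,8): clear
  midpoint (23/2,1/2) outside
  → clear
Obstacle 2 [(4,21) (6,13) (11,22)]:
  edge (4,21)–(6,13): clear
  edge (6,13)–(11,22): clear
  edge (11,22)–(4,21): clear
  midpoint (23/2,1/2) outside
  → clear
Obstacle 3 [(16,0) (24,1) (18,9)]:
  edge (16,0)–(24,1): crosses AB
  edge (24,1)–(18,9): clear
  edge (18,9)–(16,0): crosses AB
  → BLOCKED
Obstacle 4 [(14,19) (15,13) (21,16) (24,22)]:
  edge (14,19)–(15,13): clear
  edge (15,13)–(21,16): clear
  edge (21,16)–(24,22): clear
  edge (24,22)–(14,19): clear
  midpoint (23/2,1/2) outside
  → clear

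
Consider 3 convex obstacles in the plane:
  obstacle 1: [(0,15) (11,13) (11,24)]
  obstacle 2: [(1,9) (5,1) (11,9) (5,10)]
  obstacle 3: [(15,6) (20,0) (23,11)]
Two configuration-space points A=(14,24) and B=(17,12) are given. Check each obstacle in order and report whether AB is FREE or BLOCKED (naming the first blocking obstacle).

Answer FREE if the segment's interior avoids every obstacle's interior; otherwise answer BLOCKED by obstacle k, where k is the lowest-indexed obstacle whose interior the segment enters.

Obstacle 1 [(0,15) (11,13) (11,24)]:
  edge (0,15)–(11,13): clear
  edge (11,13)–(11,24): clear
  edge (11,24)–(0,15): clear
  midpoint (31/2,18) outside
  → clear
Obstacle 2 [(1,9) (5,1) (11,9) (5,10)]:
  edge (1,9)–(5,1): clear
  edge (5,1)–(11,9): clear
  edge (11,9)–(5,10): clear
  edge (5,10)–(1,9): clear
  midpoint (31/2,18) outside
  → clear
Obstacle 3 [(15,6) (20,0) (23,11)]:
  edge (15,6)–(20,0): clear
  edge (20,0)–(23,11): clear
  edge (23,11)–(15,6): clear
  midpoint (31/2,18) outside
  → clear

FREE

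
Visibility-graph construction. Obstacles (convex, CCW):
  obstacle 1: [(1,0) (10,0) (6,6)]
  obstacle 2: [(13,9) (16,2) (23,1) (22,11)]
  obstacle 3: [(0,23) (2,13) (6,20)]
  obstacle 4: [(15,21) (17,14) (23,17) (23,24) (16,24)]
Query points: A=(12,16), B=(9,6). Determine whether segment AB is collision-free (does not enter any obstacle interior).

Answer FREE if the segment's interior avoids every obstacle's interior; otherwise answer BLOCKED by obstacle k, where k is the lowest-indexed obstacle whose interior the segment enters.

FREE

Obstacle 1 [(1,0) (10,0) (6,6)]:
  edge (1,0)–(10,0): clear
  edge (10,0)–(6,6): clear
  edge (6,6)–(1,0): clear
  midpoint (21/2,11) outside
  → clear
Obstacle 2 [(13,9) (16,2) (23,1) (22,11)]:
  edge (13,9)–(16,2): clear
  edge (16,2)–(23,1): clear
  edge (23,1)–(22,11): clear
  edge (22,11)–(13,9): clear
  midpoint (21/2,11) outside
  → clear
Obstacle 3 [(0,23) (2,13) (6,20)]:
  edge (0,23)–(2,13): clear
  edge (2,13)–(6,20): clear
  edge (6,20)–(0,23): clear
  midpoint (21/2,11) outside
  → clear
Obstacle 4 [(15,21) (17,14) (23,17) (23,24) (16,24)]:
  edge (15,21)–(17,14): clear
  edge (17,14)–(23,17): clear
  edge (23,17)–(23,24): clear
  edge (23,24)–(16,24): clear
  edge (16,24)–(15,21): clear
  midpoint (21/2,11) outside
  → clear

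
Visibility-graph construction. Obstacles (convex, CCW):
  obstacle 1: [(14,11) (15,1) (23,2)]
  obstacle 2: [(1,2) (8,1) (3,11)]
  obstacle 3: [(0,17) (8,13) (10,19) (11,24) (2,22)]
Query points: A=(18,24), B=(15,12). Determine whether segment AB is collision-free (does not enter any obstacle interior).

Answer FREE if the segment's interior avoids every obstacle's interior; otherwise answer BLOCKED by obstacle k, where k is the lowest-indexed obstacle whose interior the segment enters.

FREE

Obstacle 1 [(14,11) (15,1) (23,2)]:
  edge (14,11)–(15,1): clear
  edge (15,1)–(23,2): clear
  edge (23,2)–(14,11): clear
  midpoint (33/2,18) outside
  → clear
Obstacle 2 [(1,2) (8,1) (3,11)]:
  edge (1,2)–(8,1): clear
  edge (8,1)–(3,11): clear
  edge (3,11)–(1,2): clear
  midpoint (33/2,18) outside
  → clear
Obstacle 3 [(0,17) (8,13) (10,19) (11,24) (2,22)]:
  edge (0,17)–(8,13): clear
  edge (8,13)–(10,19): clear
  edge (10,19)–(11,24): clear
  edge (11,24)–(2,22): clear
  edge (2,22)–(0,17): clear
  midpoint (33/2,18) outside
  → clear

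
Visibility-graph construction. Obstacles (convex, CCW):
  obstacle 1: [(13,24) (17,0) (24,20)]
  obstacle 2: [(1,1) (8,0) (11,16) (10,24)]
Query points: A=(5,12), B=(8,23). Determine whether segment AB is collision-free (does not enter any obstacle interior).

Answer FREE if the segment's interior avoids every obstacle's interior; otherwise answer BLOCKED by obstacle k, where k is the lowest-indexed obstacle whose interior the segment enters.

FREE

Obstacle 1 [(13,24) (17,0) (24,20)]:
  edge (13,24)–(17,0): clear
  edge (17,0)–(24,20): clear
  edge (24,20)–(13,24): clear
  midpoint (13/2,35/2) outside
  → clear
Obstacle 2 [(1,1) (8,0) (11,16) (10,24)]:
  edge (1,1)–(8,0): clear
  edge (8,0)–(11,16): clear
  edge (11,16)–(10,24): clear
  edge (10,24)–(1,1): clear
  midpoint (13/2,35/2) outside
  → clear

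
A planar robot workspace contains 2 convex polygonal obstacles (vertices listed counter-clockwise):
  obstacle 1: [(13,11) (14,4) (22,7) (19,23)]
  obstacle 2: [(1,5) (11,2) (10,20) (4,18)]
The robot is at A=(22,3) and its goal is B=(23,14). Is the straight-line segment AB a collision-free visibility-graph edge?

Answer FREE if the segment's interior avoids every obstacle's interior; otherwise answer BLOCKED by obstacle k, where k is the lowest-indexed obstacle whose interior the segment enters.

Obstacle 1 [(13,11) (14,4) (22,7) (19,23)]:
  edge (13,11)–(14,4): clear
  edge (14,4)–(22,7): clear
  edge (22,7)–(19,23): clear
  edge (19,23)–(13,11): clear
  midpoint (45/2,17/2) outside
  → clear
Obstacle 2 [(1,5) (11,2) (10,20) (4,18)]:
  edge (1,5)–(11,2): clear
  edge (11,2)–(10,20): clear
  edge (10,20)–(4,18): clear
  edge (4,18)–(1,5): clear
  midpoint (45/2,17/2) outside
  → clear

FREE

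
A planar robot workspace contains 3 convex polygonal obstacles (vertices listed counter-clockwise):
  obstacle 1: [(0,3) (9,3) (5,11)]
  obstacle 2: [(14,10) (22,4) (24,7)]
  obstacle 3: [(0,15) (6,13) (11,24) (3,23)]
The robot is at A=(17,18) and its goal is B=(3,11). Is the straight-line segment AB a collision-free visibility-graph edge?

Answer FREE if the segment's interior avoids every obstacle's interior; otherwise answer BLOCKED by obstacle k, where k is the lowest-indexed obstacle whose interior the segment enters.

FREE

Obstacle 1 [(0,3) (9,3) (5,11)]:
  edge (0,3)–(9,3): clear
  edge (9,3)–(5,11): clear
  edge (5,11)–(0,3): clear
  midpoint (10,29/2) outside
  → clear
Obstacle 2 [(14,10) (22,4) (24,7)]:
  edge (14,10)–(22,4): clear
  edge (22,4)–(24,7): clear
  edge (24,7)–(14,10): clear
  midpoint (10,29/2) outside
  → clear
Obstacle 3 [(0,15) (6,13) (11,24) (3,23)]:
  edge (0,15)–(6,13): clear
  edge (6,13)–(11,24): clear
  edge (11,24)–(3,23): clear
  edge (3,23)–(0,15): clear
  midpoint (10,29/2) outside
  → clear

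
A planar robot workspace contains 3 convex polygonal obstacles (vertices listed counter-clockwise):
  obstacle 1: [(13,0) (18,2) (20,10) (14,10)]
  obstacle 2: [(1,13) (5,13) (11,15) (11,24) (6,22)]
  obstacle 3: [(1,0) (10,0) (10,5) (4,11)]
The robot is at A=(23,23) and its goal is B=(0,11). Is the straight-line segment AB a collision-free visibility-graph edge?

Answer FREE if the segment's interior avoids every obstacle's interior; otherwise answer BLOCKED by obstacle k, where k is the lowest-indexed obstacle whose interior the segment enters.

BLOCKED by obstacle 2

Obstacle 1 [(13,0) (18,2) (20,10) (14,10)]:
  edge (13,0)–(18,2): clear
  edge (18,2)–(20,10): clear
  edge (20,10)–(14,10): clear
  edge (14,10)–(13,0): clear
  midpoint (23/2,17) outside
  → clear
Obstacle 2 [(1,13) (5,13) (11,15) (11,24) (6,22)]:
  edge (1,13)–(5,13): crosses AB
  edge (5,13)–(11,15): clear
  edge (11,15)–(11,24): crosses AB
  edge (11,24)–(6,22): clear
  edge (6,22)–(1,13): clear
  → BLOCKED
Obstacle 3 [(1,0) (10,0) (10,5) (4,11)]:
  edge (1,0)–(10,0): clear
  edge (10,0)–(10,5): clear
  edge (10,5)–(4,11): clear
  edge (4,11)–(1,0): clear
  midpoint (23/2,17) outside
  → clear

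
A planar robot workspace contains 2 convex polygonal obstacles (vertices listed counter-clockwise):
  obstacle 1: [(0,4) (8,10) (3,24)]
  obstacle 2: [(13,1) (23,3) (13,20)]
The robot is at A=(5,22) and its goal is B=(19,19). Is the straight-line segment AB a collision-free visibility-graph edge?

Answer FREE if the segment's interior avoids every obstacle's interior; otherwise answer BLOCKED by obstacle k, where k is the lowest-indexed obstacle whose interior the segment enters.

Obstacle 1 [(0,4) (8,10) (3,24)]:
  edge (0,4)–(8,10): clear
  edge (8,10)–(3,24): clear
  edge (3,24)–(0,4): clear
  midpoint (12,41/2) outside
  → clear
Obstacle 2 [(13,1) (23,3) (13,20)]:
  edge (13,1)–(23,3): clear
  edge (23,3)–(13,20): clear
  edge (13,20)–(13,1): clear
  midpoint (12,41/2) outside
  → clear

FREE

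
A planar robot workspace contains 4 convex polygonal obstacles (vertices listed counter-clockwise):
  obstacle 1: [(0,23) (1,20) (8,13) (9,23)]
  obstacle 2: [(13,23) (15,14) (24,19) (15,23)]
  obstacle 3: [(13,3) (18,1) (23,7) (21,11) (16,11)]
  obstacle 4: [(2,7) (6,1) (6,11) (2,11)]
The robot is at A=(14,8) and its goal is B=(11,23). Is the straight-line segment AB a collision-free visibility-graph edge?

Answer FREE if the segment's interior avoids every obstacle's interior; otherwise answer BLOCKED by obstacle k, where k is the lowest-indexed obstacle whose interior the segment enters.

FREE

Obstacle 1 [(0,23) (1,20) (8,13) (9,23)]:
  edge (0,23)–(1,20): clear
  edge (1,20)–(8,13): clear
  edge (8,13)–(9,23): clear
  edge (9,23)–(0,23): clear
  midpoint (25/2,31/2) outside
  → clear
Obstacle 2 [(13,23) (15,14) (24,19) (15,23)]:
  edge (13,23)–(15,14): clear
  edge (15,14)–(24,19): clear
  edge (24,19)–(15,23): clear
  edge (15,23)–(13,23): clear
  midpoint (25/2,31/2) outside
  → clear
Obstacle 3 [(13,3) (18,1) (23,7) (21,11) (16,11)]:
  edge (13,3)–(18,1): clear
  edge (18,1)–(23,7): clear
  edge (23,7)–(21,11): clear
  edge (21,11)–(16,11): clear
  edge (16,11)–(13,3): clear
  midpoint (25/2,31/2) outside
  → clear
Obstacle 4 [(2,7) (6,1) (6,11) (2,11)]:
  edge (2,7)–(6,1): clear
  edge (6,1)–(6,11): clear
  edge (6,11)–(2,11): clear
  edge (2,11)–(2,7): clear
  midpoint (25/2,31/2) outside
  → clear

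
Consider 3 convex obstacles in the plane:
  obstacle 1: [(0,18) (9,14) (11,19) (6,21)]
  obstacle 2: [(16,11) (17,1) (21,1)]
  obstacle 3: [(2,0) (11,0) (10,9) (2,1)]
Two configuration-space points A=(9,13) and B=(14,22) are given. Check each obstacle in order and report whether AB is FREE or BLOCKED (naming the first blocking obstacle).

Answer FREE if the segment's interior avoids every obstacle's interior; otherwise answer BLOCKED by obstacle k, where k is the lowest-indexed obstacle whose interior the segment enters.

FREE

Obstacle 1 [(0,18) (9,14) (11,19) (6,21)]:
  edge (0,18)–(9,14): clear
  edge (9,14)–(11,19): clear
  edge (11,19)–(6,21): clear
  edge (6,21)–(0,18): clear
  midpoint (23/2,35/2) outside
  → clear
Obstacle 2 [(16,11) (17,1) (21,1)]:
  edge (16,11)–(17,1): clear
  edge (17,1)–(21,1): clear
  edge (21,1)–(16,11): clear
  midpoint (23/2,35/2) outside
  → clear
Obstacle 3 [(2,0) (11,0) (10,9) (2,1)]:
  edge (2,0)–(11,0): clear
  edge (11,0)–(10,9): clear
  edge (10,9)–(2,1): clear
  edge (2,1)–(2,0): clear
  midpoint (23/2,35/2) outside
  → clear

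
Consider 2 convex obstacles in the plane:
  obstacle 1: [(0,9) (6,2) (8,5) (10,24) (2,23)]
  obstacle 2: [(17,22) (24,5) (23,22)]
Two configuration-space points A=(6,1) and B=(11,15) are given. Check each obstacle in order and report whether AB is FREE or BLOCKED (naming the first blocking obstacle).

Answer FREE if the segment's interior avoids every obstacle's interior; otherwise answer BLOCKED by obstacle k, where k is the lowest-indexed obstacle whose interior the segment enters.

BLOCKED by obstacle 1

Obstacle 1 [(0,9) (6,2) (8,5) (10,24) (2,23)]:
  edge (0,9)–(6,2): clear
  edge (6,2)–(8,5): crosses AB
  edge (8,5)–(10,24): crosses AB
  edge (10,24)–(2,23): clear
  edge (2,23)–(0,9): clear
  → BLOCKED
Obstacle 2 [(17,22) (24,5) (23,22)]:
  edge (17,22)–(24,5): clear
  edge (24,5)–(23,22): clear
  edge (23,22)–(17,22): clear
  midpoint (17/2,8) outside
  → clear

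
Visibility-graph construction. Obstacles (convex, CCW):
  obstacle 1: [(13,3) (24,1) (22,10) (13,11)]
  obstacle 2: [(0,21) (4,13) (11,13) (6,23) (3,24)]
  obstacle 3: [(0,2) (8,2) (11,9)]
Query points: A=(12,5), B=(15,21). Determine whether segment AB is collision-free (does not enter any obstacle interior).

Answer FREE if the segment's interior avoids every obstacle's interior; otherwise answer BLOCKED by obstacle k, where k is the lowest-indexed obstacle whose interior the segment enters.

BLOCKED by obstacle 1

Obstacle 1 [(13,3) (24,1) (22,10) (13,11)]:
  edge (13,3)–(24,1): clear
  edge (24,1)–(22,10): clear
  edge (22,10)–(13,11): crosses AB
  edge (13,11)–(13,3): crosses AB
  → BLOCKED
Obstacle 2 [(0,21) (4,13) (11,13) (6,23) (3,24)]:
  edge (0,21)–(4,13): clear
  edge (4,13)–(11,13): clear
  edge (11,13)–(6,23): clear
  edge (6,23)–(3,24): clear
  edge (3,24)–(0,21): clear
  midpoint (27/2,13) outside
  → clear
Obstacle 3 [(0,2) (8,2) (11,9)]:
  edge (0,2)–(8,2): clear
  edge (8,2)–(11,9): clear
  edge (11,9)–(0,2): clear
  midpoint (27/2,13) outside
  → clear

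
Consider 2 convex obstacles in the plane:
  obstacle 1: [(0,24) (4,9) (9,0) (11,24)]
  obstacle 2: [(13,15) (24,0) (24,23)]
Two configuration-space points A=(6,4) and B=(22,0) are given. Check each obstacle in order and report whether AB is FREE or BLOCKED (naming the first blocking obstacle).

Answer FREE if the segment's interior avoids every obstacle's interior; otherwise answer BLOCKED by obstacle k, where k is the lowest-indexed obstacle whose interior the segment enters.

BLOCKED by obstacle 1

Obstacle 1 [(0,24) (4,9) (9,0) (11,24)]:
  edge (0,24)–(4,9): clear
  edge (4,9)–(9,0): crosses AB
  edge (9,0)–(11,24): crosses AB
  edge (11,24)–(0,24): clear
  → BLOCKED
Obstacle 2 [(13,15) (24,0) (24,23)]:
  edge (13,15)–(24,0): clear
  edge (24,0)–(24,23): clear
  edge (24,23)–(13,15): clear
  midpoint (14,2) outside
  → clear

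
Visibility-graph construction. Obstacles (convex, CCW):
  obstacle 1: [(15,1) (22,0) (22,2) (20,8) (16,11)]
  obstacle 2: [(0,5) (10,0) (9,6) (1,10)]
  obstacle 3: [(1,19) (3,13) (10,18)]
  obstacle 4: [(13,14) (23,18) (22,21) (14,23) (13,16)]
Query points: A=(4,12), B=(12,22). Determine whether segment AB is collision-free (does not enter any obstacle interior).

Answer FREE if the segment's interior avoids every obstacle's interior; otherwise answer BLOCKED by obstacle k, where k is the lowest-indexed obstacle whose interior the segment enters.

Obstacle 1 [(15,1) (22,0) (22,2) (20,8) (16,11)]:
  edge (15,1)–(22,0): clear
  edge (22,0)–(22,2): clear
  edge (22,2)–(20,8): clear
  edge (20,8)–(16,11): clear
  edge (16,11)–(15,1): clear
  midpoint (8,17) outside
  → clear
Obstacle 2 [(0,5) (10,0) (9,6) (1,10)]:
  edge (0,5)–(10,0): clear
  edge (10,0)–(9,6): clear
  edge (9,6)–(1,10): clear
  edge (1,10)–(0,5): clear
  midpoint (8,17) outside
  → clear
Obstacle 3 [(1,19) (3,13) (10,18)]:
  edge (1,19)–(3,13): clear
  edge (3,13)–(10,18): crosses AB
  edge (10,18)–(1,19): crosses AB
  → BLOCKED
Obstacle 4 [(13,14) (23,18) (22,21) (14,23) (13,16)]:
  edge (13,14)–(23,18): clear
  edge (23,18)–(22,21): clear
  edge (22,21)–(14,23): clear
  edge (14,23)–(13,16): clear
  edge (13,16)–(13,14): clear
  midpoint (8,17) outside
  → clear

BLOCKED by obstacle 3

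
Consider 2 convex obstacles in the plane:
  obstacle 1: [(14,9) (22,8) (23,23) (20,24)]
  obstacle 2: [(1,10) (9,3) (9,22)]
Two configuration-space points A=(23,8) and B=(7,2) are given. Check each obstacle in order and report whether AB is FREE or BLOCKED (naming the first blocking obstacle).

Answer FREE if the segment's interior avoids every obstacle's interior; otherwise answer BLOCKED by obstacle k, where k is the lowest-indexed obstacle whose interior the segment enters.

FREE

Obstacle 1 [(14,9) (22,8) (23,23) (20,24)]:
  edge (14,9)–(22,8): clear
  edge (22,8)–(23,23): clear
  edge (23,23)–(20,24): clear
  edge (20,24)–(14,9): clear
  midpoint (15,5) outside
  → clear
Obstacle 2 [(1,10) (9,3) (9,22)]:
  edge (1,10)–(9,3): clear
  edge (9,3)–(9,22): clear
  edge (9,22)–(1,10): clear
  midpoint (15,5) outside
  → clear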